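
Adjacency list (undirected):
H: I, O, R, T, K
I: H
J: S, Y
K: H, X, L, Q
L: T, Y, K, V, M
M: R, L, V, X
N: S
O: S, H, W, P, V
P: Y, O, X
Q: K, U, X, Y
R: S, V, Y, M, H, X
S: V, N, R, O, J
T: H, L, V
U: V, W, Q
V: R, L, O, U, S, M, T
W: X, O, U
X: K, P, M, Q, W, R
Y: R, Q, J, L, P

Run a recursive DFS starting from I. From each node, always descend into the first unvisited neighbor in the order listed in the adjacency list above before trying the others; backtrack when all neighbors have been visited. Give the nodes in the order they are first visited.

Visit I
I → H
H → O
O → S
S → V
V → R
R → Y
Y → Q
Q → K
K → X
X → P
X → M
M → L
L → T
X → W
W → U
Y → J
S → N

I, H, O, S, V, R, Y, Q, K, X, P, M, L, T, W, U, J, N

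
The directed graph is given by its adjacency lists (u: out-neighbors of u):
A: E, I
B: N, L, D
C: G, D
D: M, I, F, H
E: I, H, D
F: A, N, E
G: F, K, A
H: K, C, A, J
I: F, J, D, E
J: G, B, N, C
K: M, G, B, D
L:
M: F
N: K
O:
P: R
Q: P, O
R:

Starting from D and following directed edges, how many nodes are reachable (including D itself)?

14

BFS from D visits: D, M, I, F, H, J, E, A, N, K, C, G, B, L
Reachable nodes: 14 of 18 total.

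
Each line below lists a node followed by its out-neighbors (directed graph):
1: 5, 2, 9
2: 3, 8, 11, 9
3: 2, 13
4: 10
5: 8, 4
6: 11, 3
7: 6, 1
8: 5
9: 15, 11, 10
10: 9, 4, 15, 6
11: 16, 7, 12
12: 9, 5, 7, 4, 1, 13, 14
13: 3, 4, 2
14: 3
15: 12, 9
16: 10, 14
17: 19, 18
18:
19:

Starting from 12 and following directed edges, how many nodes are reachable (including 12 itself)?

BFS from 12 visits: 12, 9, 5, 7, 4, 1, 13, 14, 15, 11, 10, 8, 6, 2, 3, 16
Reachable nodes: 16 of 19 total.

16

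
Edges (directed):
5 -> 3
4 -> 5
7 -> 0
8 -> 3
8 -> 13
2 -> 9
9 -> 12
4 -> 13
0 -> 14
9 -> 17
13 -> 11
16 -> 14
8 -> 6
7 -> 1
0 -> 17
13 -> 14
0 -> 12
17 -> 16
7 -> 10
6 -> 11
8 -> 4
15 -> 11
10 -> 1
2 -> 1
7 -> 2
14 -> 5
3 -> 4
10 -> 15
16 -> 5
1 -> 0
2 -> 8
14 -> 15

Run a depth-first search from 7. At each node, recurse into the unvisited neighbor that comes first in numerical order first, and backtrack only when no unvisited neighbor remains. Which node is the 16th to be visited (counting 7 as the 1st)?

6

Visit 7
7 → 0
0 → 12
0 → 14
14 → 5
5 → 3
3 → 4
4 → 13
13 → 11
14 → 15
0 → 17
17 → 16
7 → 1
7 → 2
2 → 8
8 → 6
2 → 9
7 → 10

Visit order: 7, 0, 12, 14, 5, 3, 4, 13, 11, 15, 17, 16, 1, 2, 8, 6, 9, 10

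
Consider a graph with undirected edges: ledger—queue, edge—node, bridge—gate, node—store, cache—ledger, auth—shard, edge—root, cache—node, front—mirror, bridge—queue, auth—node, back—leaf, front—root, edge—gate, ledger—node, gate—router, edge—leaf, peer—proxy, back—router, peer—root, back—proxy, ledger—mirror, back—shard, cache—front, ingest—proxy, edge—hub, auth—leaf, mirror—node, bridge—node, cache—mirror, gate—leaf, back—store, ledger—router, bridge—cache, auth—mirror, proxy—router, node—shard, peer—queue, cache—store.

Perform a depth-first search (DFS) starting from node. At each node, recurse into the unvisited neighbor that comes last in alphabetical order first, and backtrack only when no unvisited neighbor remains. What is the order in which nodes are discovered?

Visit node
node → store
store → cache
cache → mirror
mirror → ledger
ledger → router
router → proxy
proxy → peer
peer → root
root → front
root → edge
edge → leaf
leaf → gate
gate → bridge
bridge → queue
leaf → back
back → shard
shard → auth
edge → hub
proxy → ingest

node, store, cache, mirror, ledger, router, proxy, peer, root, front, edge, leaf, gate, bridge, queue, back, shard, auth, hub, ingest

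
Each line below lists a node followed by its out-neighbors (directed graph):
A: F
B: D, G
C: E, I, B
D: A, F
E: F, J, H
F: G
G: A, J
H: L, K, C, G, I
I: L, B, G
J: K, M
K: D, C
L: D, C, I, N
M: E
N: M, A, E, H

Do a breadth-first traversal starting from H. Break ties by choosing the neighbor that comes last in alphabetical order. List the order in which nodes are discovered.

H → L → K → I → G → C → N → D → B → J → A → E → M → F

Visit H; enqueue L, K, I, G, C → queue [L, K, I, G, C]
Visit L; enqueue N, D → queue [K, I, G, C, N, D]
Visit K → queue [I, G, C, N, D]
Visit I; enqueue B → queue [G, C, N, D, B]
Visit G; enqueue J, A → queue [C, N, D, B, J, A]
Visit C; enqueue E → queue [N, D, B, J, A, E]
Visit N; enqueue M → queue [D, B, J, A, E, M]
Visit D; enqueue F → queue [B, J, A, E, M, F]
Visit B → queue [J, A, E, M, F]
Visit J → queue [A, E, M, F]
Visit A → queue [E, M, F]
Visit E → queue [M, F]
Visit M → queue [F]
Visit F → queue []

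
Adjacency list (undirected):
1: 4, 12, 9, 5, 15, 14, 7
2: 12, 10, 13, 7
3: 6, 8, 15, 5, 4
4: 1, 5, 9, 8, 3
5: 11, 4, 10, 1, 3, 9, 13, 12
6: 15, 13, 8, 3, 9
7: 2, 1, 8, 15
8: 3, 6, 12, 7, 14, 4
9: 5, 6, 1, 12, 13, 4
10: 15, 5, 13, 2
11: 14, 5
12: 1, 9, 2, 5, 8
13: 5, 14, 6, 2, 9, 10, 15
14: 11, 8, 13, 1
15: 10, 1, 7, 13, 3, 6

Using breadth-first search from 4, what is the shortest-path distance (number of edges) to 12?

2

Level 0: 4
Level 1: 1, 3, 5, 8, 9
Level 2: 6, 7, 10, 11, 12, 13, 14, 15
Level 3: 2
12 first appears at level 2.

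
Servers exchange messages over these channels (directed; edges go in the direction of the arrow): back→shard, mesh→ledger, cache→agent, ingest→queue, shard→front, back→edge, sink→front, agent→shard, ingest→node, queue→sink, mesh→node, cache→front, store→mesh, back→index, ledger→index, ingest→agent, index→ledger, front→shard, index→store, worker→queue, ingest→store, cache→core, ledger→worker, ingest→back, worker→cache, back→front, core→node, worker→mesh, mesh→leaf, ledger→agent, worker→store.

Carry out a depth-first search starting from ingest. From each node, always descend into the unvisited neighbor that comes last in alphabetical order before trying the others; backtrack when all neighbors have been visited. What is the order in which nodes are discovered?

Visit ingest
ingest → store
store → mesh
mesh → node
mesh → ledger
ledger → worker
worker → queue
queue → sink
sink → front
front → shard
worker → cache
cache → core
cache → agent
ledger → index
mesh → leaf
ingest → back
back → edge

ingest store mesh node ledger worker queue sink front shard cache core agent index leaf back edge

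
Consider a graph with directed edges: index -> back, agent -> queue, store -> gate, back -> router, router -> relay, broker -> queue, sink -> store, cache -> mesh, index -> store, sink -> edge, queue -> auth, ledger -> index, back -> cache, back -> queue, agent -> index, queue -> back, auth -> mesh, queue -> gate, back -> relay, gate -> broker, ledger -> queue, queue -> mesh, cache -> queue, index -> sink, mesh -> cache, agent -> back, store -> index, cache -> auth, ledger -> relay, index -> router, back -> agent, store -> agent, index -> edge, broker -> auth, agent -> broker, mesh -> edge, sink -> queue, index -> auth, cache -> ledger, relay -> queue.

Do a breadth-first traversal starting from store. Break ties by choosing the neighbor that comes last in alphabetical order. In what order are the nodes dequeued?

store, index, gate, agent, sink, router, edge, back, auth, broker, queue, relay, cache, mesh, ledger

Visit store; enqueue index, gate, agent → queue [index, gate, agent]
Visit index; enqueue sink, router, edge, back, auth → queue [gate, agent, sink, router, edge, back, auth]
Visit gate; enqueue broker → queue [agent, sink, router, edge, back, auth, broker]
Visit agent; enqueue queue → queue [sink, router, edge, back, auth, broker, queue]
Visit sink → queue [router, edge, back, auth, broker, queue]
Visit router; enqueue relay → queue [edge, back, auth, broker, queue, relay]
Visit edge → queue [back, auth, broker, queue, relay]
Visit back; enqueue cache → queue [auth, broker, queue, relay, cache]
Visit auth; enqueue mesh → queue [broker, queue, relay, cache, mesh]
Visit broker → queue [queue, relay, cache, mesh]
Visit queue → queue [relay, cache, mesh]
Visit relay → queue [cache, mesh]
Visit cache; enqueue ledger → queue [mesh, ledger]
Visit mesh → queue [ledger]
Visit ledger → queue []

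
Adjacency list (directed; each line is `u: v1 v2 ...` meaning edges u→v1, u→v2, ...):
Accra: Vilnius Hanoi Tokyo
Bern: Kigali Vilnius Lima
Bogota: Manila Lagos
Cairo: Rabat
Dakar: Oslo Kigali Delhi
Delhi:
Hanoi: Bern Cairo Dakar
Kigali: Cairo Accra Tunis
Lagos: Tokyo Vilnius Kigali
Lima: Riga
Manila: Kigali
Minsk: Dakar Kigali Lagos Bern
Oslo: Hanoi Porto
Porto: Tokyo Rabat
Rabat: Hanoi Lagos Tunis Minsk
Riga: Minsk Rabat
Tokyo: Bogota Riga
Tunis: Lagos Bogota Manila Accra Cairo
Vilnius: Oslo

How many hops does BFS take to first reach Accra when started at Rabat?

2

Level 0: Rabat
Level 1: Hanoi, Lagos, Minsk, Tunis
Level 2: Accra, Bern, Bogota, Cairo, Dakar, Kigali, Manila, Tokyo, Vilnius
Level 3: Delhi, Lima, Oslo, Riga
Level 4: Porto
Accra first appears at level 2.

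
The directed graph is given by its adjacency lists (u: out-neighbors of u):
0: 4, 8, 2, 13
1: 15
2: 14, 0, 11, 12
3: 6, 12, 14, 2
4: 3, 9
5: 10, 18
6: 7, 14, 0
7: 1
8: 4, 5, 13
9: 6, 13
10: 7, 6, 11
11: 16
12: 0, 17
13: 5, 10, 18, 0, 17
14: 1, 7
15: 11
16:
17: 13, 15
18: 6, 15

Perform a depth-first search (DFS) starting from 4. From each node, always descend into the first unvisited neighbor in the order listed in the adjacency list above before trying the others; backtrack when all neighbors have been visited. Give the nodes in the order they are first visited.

Visit 4
4 → 3
3 → 6
6 → 7
7 → 1
1 → 15
15 → 11
11 → 16
6 → 14
6 → 0
0 → 8
8 → 5
5 → 10
5 → 18
8 → 13
13 → 17
0 → 2
2 → 12
4 → 9

4, 3, 6, 7, 1, 15, 11, 16, 14, 0, 8, 5, 10, 18, 13, 17, 2, 12, 9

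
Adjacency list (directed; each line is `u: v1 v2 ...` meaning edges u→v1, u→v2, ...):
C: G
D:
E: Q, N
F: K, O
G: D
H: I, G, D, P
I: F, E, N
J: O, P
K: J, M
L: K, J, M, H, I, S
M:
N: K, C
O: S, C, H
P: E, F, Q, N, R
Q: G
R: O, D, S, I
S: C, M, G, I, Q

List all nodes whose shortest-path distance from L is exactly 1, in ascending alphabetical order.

Level 0: L
Level 1: H, I, J, K, M, S
Level 2: C, D, E, F, G, N, O, P, Q
Level 3: R

H, I, J, K, M, S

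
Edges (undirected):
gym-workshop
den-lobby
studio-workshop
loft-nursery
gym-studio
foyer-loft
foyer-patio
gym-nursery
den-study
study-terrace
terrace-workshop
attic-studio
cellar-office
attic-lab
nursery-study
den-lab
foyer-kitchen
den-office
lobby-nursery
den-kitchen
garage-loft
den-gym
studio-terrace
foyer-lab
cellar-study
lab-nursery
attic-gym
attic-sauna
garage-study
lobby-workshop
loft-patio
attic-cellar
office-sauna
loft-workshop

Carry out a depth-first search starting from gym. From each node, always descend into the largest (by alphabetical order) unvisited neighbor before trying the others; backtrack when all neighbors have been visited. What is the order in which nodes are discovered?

gym, workshop, terrace, study, nursery, loft, patio, foyer, lab, den, office, sauna, attic, studio, cellar, lobby, kitchen, garage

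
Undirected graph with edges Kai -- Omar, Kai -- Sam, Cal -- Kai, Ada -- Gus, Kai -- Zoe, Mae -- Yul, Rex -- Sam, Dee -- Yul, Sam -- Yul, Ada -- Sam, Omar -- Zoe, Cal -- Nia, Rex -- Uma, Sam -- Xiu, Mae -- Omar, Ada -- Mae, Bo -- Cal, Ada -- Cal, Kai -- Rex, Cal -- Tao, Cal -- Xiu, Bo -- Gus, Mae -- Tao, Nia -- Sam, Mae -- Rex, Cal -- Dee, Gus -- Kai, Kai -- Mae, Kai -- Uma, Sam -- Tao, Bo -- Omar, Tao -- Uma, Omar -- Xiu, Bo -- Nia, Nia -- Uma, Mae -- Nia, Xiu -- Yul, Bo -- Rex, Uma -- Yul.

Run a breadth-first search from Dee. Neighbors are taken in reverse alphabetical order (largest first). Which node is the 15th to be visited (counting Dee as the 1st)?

Visit Dee; enqueue Yul, Cal → queue [Yul, Cal]
Visit Yul; enqueue Xiu, Uma, Sam, Mae → queue [Cal, Xiu, Uma, Sam, Mae]
Visit Cal; enqueue Tao, Nia, Kai, Bo, Ada → queue [Xiu, Uma, Sam, Mae, Tao, Nia, Kai, Bo, Ada]
Visit Xiu; enqueue Omar → queue [Uma, Sam, Mae, Tao, Nia, Kai, Bo, Ada, Omar]
Visit Uma; enqueue Rex → queue [Sam, Mae, Tao, Nia, Kai, Bo, Ada, Omar, Rex]
Visit Sam → queue [Mae, Tao, Nia, Kai, Bo, Ada, Omar, Rex]
Visit Mae → queue [Tao, Nia, Kai, Bo, Ada, Omar, Rex]
Visit Tao → queue [Nia, Kai, Bo, Ada, Omar, Rex]
Visit Nia → queue [Kai, Bo, Ada, Omar, Rex]
Visit Kai; enqueue Zoe, Gus → queue [Bo, Ada, Omar, Rex, Zoe, Gus]
Visit Bo → queue [Ada, Omar, Rex, Zoe, Gus]
Visit Ada → queue [Omar, Rex, Zoe, Gus]
Visit Omar → queue [Rex, Zoe, Gus]
Visit Rex → queue [Zoe, Gus]
Visit Zoe → queue [Gus]
Visit Gus → queue []

Visit order: Dee, Yul, Cal, Xiu, Uma, Sam, Mae, Tao, Nia, Kai, Bo, Ada, Omar, Rex, Zoe, Gus

Zoe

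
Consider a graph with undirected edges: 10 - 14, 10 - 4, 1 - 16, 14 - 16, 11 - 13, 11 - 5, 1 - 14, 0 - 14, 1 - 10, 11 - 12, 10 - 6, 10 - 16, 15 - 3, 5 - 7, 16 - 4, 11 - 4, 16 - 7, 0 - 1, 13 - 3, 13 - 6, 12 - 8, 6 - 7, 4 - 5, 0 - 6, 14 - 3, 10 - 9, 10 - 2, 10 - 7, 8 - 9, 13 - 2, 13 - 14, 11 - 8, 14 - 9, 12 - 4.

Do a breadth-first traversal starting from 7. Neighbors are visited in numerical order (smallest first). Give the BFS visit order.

7 -> 5 -> 6 -> 10 -> 16 -> 4 -> 11 -> 0 -> 13 -> 1 -> 2 -> 9 -> 14 -> 12 -> 8 -> 3 -> 15

Visit 7; enqueue 5, 6, 10, 16 → queue [5, 6, 10, 16]
Visit 5; enqueue 4, 11 → queue [6, 10, 16, 4, 11]
Visit 6; enqueue 0, 13 → queue [10, 16, 4, 11, 0, 13]
Visit 10; enqueue 1, 2, 9, 14 → queue [16, 4, 11, 0, 13, 1, 2, 9, 14]
Visit 16 → queue [4, 11, 0, 13, 1, 2, 9, 14]
Visit 4; enqueue 12 → queue [11, 0, 13, 1, 2, 9, 14, 12]
Visit 11; enqueue 8 → queue [0, 13, 1, 2, 9, 14, 12, 8]
Visit 0 → queue [13, 1, 2, 9, 14, 12, 8]
Visit 13; enqueue 3 → queue [1, 2, 9, 14, 12, 8, 3]
Visit 1 → queue [2, 9, 14, 12, 8, 3]
Visit 2 → queue [9, 14, 12, 8, 3]
Visit 9 → queue [14, 12, 8, 3]
Visit 14 → queue [12, 8, 3]
Visit 12 → queue [8, 3]
Visit 8 → queue [3]
Visit 3; enqueue 15 → queue [15]
Visit 15 → queue []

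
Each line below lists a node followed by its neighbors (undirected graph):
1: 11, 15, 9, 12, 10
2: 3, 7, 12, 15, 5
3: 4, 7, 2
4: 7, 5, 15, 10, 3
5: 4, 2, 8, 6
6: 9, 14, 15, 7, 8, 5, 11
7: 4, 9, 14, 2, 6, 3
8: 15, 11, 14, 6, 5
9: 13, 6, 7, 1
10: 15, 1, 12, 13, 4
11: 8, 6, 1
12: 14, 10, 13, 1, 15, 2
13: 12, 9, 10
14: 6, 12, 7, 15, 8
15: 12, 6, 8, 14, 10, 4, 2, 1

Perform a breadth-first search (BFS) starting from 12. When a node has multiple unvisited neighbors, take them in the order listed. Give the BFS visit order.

12 -> 14 -> 10 -> 13 -> 1 -> 15 -> 2 -> 6 -> 7 -> 8 -> 4 -> 9 -> 11 -> 3 -> 5

Visit 12; enqueue 14, 10, 13, 1, 15, 2 → queue [14, 10, 13, 1, 15, 2]
Visit 14; enqueue 6, 7, 8 → queue [10, 13, 1, 15, 2, 6, 7, 8]
Visit 10; enqueue 4 → queue [13, 1, 15, 2, 6, 7, 8, 4]
Visit 13; enqueue 9 → queue [1, 15, 2, 6, 7, 8, 4, 9]
Visit 1; enqueue 11 → queue [15, 2, 6, 7, 8, 4, 9, 11]
Visit 15 → queue [2, 6, 7, 8, 4, 9, 11]
Visit 2; enqueue 3, 5 → queue [6, 7, 8, 4, 9, 11, 3, 5]
Visit 6 → queue [7, 8, 4, 9, 11, 3, 5]
Visit 7 → queue [8, 4, 9, 11, 3, 5]
Visit 8 → queue [4, 9, 11, 3, 5]
Visit 4 → queue [9, 11, 3, 5]
Visit 9 → queue [11, 3, 5]
Visit 11 → queue [3, 5]
Visit 3 → queue [5]
Visit 5 → queue []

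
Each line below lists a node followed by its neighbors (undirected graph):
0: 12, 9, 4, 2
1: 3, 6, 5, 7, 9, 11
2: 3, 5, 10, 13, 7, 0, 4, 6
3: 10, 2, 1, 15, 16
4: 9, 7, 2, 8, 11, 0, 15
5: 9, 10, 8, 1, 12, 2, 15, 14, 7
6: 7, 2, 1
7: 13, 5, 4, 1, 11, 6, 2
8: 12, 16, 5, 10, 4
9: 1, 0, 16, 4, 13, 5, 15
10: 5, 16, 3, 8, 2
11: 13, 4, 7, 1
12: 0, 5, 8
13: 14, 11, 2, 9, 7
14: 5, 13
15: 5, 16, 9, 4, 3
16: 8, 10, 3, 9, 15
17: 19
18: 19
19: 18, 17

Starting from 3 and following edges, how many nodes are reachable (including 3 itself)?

BFS from 3 visits: 3, 10, 2, 1, 15, 16, 5, 8, 13, 7, 0, 4, 6, 9, 11, 12, 14
Reachable nodes: 17 of 20 total.

17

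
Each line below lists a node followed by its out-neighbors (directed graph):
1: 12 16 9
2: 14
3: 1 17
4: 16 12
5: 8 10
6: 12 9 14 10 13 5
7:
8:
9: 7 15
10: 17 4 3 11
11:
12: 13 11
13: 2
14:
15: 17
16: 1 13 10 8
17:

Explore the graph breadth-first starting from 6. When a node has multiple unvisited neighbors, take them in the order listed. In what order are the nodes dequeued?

Visit 6; enqueue 12, 9, 14, 10, 13, 5 → queue [12, 9, 14, 10, 13, 5]
Visit 12; enqueue 11 → queue [9, 14, 10, 13, 5, 11]
Visit 9; enqueue 7, 15 → queue [14, 10, 13, 5, 11, 7, 15]
Visit 14 → queue [10, 13, 5, 11, 7, 15]
Visit 10; enqueue 17, 4, 3 → queue [13, 5, 11, 7, 15, 17, 4, 3]
Visit 13; enqueue 2 → queue [5, 11, 7, 15, 17, 4, 3, 2]
Visit 5; enqueue 8 → queue [11, 7, 15, 17, 4, 3, 2, 8]
Visit 11 → queue [7, 15, 17, 4, 3, 2, 8]
Visit 7 → queue [15, 17, 4, 3, 2, 8]
Visit 15 → queue [17, 4, 3, 2, 8]
Visit 17 → queue [4, 3, 2, 8]
Visit 4; enqueue 16 → queue [3, 2, 8, 16]
Visit 3; enqueue 1 → queue [2, 8, 16, 1]
Visit 2 → queue [8, 16, 1]
Visit 8 → queue [16, 1]
Visit 16 → queue [1]
Visit 1 → queue []

6 → 12 → 9 → 14 → 10 → 13 → 5 → 11 → 7 → 15 → 17 → 4 → 3 → 2 → 8 → 16 → 1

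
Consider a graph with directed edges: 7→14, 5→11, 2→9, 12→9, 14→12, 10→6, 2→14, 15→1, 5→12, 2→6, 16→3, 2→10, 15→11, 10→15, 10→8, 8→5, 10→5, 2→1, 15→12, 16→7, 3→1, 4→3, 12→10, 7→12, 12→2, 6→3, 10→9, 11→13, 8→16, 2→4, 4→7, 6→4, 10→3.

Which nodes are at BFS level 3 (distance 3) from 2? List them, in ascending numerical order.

Level 0: 2
Level 1: 1, 4, 6, 9, 10, 14
Level 2: 3, 5, 7, 8, 12, 15
Level 3: 11, 16
Level 4: 13

11, 16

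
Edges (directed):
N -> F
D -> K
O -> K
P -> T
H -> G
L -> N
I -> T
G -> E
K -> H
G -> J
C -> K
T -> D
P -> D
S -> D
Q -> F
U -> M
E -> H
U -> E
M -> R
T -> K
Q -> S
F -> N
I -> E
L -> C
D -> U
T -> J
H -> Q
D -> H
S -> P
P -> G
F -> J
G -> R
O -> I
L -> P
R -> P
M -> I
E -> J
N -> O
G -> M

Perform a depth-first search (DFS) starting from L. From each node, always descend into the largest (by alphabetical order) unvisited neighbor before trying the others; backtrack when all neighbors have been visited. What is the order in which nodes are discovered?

Visit L
L → P
P → T
T → K
K → H
H → Q
Q → S
S → D
D → U
U → M
M → R
M → I
I → E
E → J
Q → F
F → N
N → O
H → G
L → C

L P T K H Q S D U M R I E J F N O G C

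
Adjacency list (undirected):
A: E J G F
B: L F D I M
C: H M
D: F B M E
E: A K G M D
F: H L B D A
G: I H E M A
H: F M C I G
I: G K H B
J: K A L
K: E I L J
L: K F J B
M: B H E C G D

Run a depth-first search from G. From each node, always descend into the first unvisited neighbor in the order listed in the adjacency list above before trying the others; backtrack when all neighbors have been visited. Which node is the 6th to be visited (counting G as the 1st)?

Visit G
G → I
I → K
K → E
E → A
A → J
J → L
L → F
F → H
H → M
M → B
B → D
M → C

Visit order: G, I, K, E, A, J, L, F, H, M, B, D, C

J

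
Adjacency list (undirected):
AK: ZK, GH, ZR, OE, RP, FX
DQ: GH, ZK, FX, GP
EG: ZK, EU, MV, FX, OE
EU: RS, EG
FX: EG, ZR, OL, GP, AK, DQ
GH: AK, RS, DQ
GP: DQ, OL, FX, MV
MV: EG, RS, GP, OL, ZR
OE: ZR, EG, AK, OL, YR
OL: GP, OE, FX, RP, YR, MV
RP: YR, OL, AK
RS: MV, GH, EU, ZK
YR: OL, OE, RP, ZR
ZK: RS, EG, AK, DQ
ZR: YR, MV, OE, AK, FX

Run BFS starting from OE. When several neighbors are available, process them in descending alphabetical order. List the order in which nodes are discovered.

Visit OE; enqueue ZR, YR, OL, EG, AK → queue [ZR, YR, OL, EG, AK]
Visit ZR; enqueue MV, FX → queue [YR, OL, EG, AK, MV, FX]
Visit YR; enqueue RP → queue [OL, EG, AK, MV, FX, RP]
Visit OL; enqueue GP → queue [EG, AK, MV, FX, RP, GP]
Visit EG; enqueue ZK, EU → queue [AK, MV, FX, RP, GP, ZK, EU]
Visit AK; enqueue GH → queue [MV, FX, RP, GP, ZK, EU, GH]
Visit MV; enqueue RS → queue [FX, RP, GP, ZK, EU, GH, RS]
Visit FX; enqueue DQ → queue [RP, GP, ZK, EU, GH, RS, DQ]
Visit RP → queue [GP, ZK, EU, GH, RS, DQ]
Visit GP → queue [ZK, EU, GH, RS, DQ]
Visit ZK → queue [EU, GH, RS, DQ]
Visit EU → queue [GH, RS, DQ]
Visit GH → queue [RS, DQ]
Visit RS → queue [DQ]
Visit DQ → queue []

OE → ZR → YR → OL → EG → AK → MV → FX → RP → GP → ZK → EU → GH → RS → DQ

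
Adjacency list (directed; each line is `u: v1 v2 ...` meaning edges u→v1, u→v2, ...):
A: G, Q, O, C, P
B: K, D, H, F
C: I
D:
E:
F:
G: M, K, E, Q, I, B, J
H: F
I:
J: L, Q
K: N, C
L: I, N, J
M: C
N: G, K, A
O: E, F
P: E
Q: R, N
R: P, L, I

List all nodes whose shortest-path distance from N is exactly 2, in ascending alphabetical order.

B, C, E, I, J, M, O, P, Q

Level 0: N
Level 1: A, G, K
Level 2: B, C, E, I, J, M, O, P, Q
Level 3: D, F, H, L, R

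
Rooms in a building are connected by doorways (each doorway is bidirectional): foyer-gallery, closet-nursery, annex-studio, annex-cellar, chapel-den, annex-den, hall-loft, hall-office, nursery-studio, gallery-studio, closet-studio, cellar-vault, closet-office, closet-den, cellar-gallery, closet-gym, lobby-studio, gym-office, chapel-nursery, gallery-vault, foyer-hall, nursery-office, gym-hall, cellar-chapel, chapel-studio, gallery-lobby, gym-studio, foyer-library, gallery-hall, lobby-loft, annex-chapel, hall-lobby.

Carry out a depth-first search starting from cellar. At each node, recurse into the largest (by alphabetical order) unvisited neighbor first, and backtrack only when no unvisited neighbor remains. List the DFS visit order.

cellar vault gallery studio nursery office hall loft lobby gym closet den chapel annex foyer library

Visit cellar
cellar → vault
vault → gallery
gallery → studio
studio → nursery
nursery → office
office → hall
hall → loft
loft → lobby
hall → gym
gym → closet
closet → den
den → chapel
chapel → annex
hall → foyer
foyer → library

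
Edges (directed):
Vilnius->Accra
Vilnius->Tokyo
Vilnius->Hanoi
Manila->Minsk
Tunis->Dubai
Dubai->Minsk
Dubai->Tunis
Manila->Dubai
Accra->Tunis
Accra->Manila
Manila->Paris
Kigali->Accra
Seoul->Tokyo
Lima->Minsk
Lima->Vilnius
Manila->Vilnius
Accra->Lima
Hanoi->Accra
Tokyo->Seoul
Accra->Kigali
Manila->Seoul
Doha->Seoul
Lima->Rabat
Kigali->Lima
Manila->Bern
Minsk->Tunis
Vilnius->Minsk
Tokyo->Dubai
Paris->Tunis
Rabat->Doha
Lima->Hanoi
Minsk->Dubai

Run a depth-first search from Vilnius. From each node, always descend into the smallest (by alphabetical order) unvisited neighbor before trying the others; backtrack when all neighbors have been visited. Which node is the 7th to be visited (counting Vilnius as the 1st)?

Visit Vilnius
Vilnius → Accra
Accra → Kigali
Kigali → Lima
Lima → Hanoi
Lima → Minsk
Minsk → Dubai
Dubai → Tunis
Lima → Rabat
Rabat → Doha
Doha → Seoul
Seoul → Tokyo
Accra → Manila
Manila → Bern
Manila → Paris

Visit order: Vilnius, Accra, Kigali, Lima, Hanoi, Minsk, Dubai, Tunis, Rabat, Doha, Seoul, Tokyo, Manila, Bern, Paris

Dubai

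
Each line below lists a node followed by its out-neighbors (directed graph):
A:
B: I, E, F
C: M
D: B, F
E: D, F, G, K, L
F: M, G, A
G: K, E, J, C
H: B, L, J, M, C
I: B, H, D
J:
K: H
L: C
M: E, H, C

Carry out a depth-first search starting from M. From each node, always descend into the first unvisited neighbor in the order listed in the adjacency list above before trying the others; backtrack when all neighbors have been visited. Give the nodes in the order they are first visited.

Visit M
M → E
E → D
D → B
B → I
I → H
H → L
L → C
H → J
B → F
F → G
G → K
F → A

M E D B I H L C J F G K A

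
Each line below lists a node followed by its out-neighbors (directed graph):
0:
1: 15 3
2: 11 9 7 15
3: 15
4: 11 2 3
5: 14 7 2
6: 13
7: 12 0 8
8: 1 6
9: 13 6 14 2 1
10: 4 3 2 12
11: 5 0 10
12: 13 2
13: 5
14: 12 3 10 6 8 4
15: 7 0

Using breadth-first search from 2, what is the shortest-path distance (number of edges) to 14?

Level 0: 2
Level 1: 7, 9, 11, 15
Level 2: 0, 1, 5, 6, 8, 10, 12, 13, 14
Level 3: 3, 4
14 first appears at level 2.

2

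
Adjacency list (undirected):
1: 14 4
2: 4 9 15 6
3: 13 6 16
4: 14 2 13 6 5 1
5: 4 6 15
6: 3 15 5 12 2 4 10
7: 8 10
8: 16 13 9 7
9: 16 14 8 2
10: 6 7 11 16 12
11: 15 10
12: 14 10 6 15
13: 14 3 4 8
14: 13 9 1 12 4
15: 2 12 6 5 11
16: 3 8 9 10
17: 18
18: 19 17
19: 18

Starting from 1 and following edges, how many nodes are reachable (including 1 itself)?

16

BFS from 1 visits: 1, 14, 4, 13, 9, 12, 2, 6, 5, 3, 8, 16, 10, 15, 7, 11
Reachable nodes: 16 of 19 total.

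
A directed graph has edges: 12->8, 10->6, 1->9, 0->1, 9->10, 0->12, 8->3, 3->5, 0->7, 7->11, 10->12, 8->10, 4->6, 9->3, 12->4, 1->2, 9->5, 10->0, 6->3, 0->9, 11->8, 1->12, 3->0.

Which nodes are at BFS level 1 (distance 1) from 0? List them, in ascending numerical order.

1, 7, 9, 12

Level 0: 0
Level 1: 1, 7, 9, 12
Level 2: 2, 3, 4, 5, 8, 10, 11
Level 3: 6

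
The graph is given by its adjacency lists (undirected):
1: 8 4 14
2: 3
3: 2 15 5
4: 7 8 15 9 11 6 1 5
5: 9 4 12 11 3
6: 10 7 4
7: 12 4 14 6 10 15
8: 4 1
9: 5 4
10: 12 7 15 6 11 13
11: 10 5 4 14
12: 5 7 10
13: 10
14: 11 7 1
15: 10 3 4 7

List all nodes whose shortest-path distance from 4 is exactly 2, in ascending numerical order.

Level 0: 4
Level 1: 1, 5, 6, 7, 8, 9, 11, 15
Level 2: 3, 10, 12, 14
Level 3: 2, 13

3, 10, 12, 14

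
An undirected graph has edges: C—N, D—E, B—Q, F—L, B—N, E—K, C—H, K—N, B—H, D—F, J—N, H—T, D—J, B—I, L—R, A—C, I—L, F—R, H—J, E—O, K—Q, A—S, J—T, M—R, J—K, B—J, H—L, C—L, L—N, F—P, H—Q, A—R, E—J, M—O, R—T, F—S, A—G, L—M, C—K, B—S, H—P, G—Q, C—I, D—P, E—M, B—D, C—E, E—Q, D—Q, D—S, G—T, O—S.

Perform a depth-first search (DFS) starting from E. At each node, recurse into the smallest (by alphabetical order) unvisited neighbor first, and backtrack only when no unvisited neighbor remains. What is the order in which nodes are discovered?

Visit E
E → C
C → A
A → G
G → Q
Q → B
B → D
D → F
F → L
L → H
H → J
J → K
K → N
J → T
T → R
R → M
M → O
O → S
H → P
L → I

E C A G Q B D F L H J K N T R M O S P I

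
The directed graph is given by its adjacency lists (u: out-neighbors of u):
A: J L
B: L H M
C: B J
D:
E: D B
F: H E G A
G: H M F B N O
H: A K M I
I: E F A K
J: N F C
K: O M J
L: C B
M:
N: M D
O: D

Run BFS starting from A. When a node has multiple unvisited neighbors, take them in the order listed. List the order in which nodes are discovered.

A J L N F C B M D H E G K I O

Visit A; enqueue J, L → queue [J, L]
Visit J; enqueue N, F, C → queue [L, N, F, C]
Visit L; enqueue B → queue [N, F, C, B]
Visit N; enqueue M, D → queue [F, C, B, M, D]
Visit F; enqueue H, E, G → queue [C, B, M, D, H, E, G]
Visit C → queue [B, M, D, H, E, G]
Visit B → queue [M, D, H, E, G]
Visit M → queue [D, H, E, G]
Visit D → queue [H, E, G]
Visit H; enqueue K, I → queue [E, G, K, I]
Visit E → queue [G, K, I]
Visit G; enqueue O → queue [K, I, O]
Visit K → queue [I, O]
Visit I → queue [O]
Visit O → queue []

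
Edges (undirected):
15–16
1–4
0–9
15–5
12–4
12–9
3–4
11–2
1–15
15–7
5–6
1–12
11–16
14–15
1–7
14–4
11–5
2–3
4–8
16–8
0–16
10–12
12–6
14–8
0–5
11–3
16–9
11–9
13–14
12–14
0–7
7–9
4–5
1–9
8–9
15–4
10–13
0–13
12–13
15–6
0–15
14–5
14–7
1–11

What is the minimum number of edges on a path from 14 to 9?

2

Level 0: 14
Level 1: 4, 5, 7, 8, 12, 13, 15
Level 2: 0, 1, 3, 6, 9, 10, 11, 16
Level 3: 2
9 first appears at level 2.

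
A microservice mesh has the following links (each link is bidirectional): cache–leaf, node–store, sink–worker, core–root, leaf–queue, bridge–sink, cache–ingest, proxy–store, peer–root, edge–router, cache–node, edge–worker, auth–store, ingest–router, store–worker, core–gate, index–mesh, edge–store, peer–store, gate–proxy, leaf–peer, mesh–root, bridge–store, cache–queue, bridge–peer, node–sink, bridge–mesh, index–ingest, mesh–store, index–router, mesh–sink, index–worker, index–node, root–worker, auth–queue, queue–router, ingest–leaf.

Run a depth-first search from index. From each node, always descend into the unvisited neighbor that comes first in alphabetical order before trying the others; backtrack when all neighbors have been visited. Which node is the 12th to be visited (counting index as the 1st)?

Visit index
index → ingest
ingest → cache
cache → leaf
leaf → peer
peer → bridge
bridge → mesh
mesh → root
root → core
core → gate
gate → proxy
proxy → store
store → auth
auth → queue
queue → router
router → edge
edge → worker
worker → sink
sink → node

Visit order: index, ingest, cache, leaf, peer, bridge, mesh, root, core, gate, proxy, store, auth, queue, router, edge, worker, sink, node

store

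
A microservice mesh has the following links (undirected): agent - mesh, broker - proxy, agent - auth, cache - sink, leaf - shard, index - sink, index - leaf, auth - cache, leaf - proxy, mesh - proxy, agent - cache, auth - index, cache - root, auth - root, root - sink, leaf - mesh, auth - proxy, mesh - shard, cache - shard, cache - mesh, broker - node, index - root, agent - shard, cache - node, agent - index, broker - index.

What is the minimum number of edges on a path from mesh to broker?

Level 0: mesh
Level 1: agent, cache, leaf, proxy, shard
Level 2: auth, broker, index, node, root, sink
broker first appears at level 2.

2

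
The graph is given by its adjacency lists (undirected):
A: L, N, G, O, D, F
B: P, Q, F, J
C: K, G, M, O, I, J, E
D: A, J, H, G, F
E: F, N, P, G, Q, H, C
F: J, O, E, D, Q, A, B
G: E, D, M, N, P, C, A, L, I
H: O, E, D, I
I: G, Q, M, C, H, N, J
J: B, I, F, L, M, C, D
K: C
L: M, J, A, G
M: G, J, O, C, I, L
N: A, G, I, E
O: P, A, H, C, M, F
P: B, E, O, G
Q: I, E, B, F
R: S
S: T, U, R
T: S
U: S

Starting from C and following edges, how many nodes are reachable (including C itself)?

17

BFS from C visits: C, E, G, I, J, K, M, O, F, H, N, P, Q, A, D, L, B
Reachable nodes: 17 of 21 total.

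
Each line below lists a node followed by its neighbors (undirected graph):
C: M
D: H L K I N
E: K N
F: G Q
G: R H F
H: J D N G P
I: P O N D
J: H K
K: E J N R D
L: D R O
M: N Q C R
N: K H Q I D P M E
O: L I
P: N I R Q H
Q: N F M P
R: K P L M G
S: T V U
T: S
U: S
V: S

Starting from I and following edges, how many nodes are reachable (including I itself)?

16

BFS from I visits: I, D, N, O, P, H, K, L, E, M, Q, R, G, J, C, F
Reachable nodes: 16 of 20 total.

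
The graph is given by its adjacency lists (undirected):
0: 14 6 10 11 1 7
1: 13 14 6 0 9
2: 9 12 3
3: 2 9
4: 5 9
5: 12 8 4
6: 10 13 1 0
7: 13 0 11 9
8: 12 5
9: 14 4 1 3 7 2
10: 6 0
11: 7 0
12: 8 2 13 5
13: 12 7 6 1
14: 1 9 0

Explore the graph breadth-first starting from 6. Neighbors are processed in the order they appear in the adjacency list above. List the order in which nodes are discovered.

6, 10, 13, 1, 0, 12, 7, 14, 9, 11, 8, 2, 5, 4, 3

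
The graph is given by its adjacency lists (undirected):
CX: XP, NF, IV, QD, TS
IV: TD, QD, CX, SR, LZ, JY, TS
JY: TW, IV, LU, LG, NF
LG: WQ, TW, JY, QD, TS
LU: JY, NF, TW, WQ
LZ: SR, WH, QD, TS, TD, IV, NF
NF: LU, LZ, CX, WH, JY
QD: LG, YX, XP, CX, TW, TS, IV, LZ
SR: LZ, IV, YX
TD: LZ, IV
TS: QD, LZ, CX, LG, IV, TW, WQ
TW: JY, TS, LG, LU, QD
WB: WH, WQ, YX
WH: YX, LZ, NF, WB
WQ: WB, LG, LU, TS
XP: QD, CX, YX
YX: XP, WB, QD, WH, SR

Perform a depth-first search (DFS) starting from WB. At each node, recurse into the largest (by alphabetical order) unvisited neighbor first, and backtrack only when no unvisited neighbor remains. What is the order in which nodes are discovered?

Visit WB
WB → YX
YX → XP
XP → QD
QD → TW
TW → TS
TS → WQ
WQ → LU
LU → NF
NF → WH
WH → LZ
LZ → TD
TD → IV
IV → SR
IV → JY
JY → LG
IV → CX

WB, YX, XP, QD, TW, TS, WQ, LU, NF, WH, LZ, TD, IV, SR, JY, LG, CX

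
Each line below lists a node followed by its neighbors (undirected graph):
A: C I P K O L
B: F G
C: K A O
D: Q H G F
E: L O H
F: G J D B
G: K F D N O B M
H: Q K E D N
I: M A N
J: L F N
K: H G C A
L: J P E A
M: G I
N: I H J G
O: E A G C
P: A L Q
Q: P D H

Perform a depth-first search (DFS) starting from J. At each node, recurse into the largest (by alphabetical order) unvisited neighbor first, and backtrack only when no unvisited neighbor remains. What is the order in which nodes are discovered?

Visit J
J → N
N → I
I → M
M → G
G → O
O → E
E → L
L → P
P → Q
Q → H
H → K
K → C
C → A
H → D
D → F
F → B

J -> N -> I -> M -> G -> O -> E -> L -> P -> Q -> H -> K -> C -> A -> D -> F -> B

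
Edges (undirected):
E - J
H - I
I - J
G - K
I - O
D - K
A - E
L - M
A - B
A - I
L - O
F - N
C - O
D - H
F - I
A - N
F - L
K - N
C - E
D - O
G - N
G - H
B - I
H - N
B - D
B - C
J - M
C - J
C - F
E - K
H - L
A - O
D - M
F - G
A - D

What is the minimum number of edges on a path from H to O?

2

Level 0: H
Level 1: D, G, I, L, N
Level 2: A, B, F, J, K, M, O
Level 3: C, E
O first appears at level 2.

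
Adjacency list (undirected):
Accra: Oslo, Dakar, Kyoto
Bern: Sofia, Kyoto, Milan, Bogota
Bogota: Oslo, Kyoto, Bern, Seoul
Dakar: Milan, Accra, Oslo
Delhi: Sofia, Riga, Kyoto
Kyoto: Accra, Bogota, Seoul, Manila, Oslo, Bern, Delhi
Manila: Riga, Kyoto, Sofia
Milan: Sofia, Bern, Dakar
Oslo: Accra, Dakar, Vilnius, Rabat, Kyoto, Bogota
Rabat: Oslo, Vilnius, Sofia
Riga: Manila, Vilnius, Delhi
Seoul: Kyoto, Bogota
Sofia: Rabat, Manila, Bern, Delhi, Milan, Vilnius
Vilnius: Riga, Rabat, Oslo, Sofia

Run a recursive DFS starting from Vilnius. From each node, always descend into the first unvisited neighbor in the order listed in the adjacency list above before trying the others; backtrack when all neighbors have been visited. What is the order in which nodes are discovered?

Vilnius → Riga → Manila → Kyoto → Accra → Oslo → Dakar → Milan → Sofia → Rabat → Bern → Bogota → Seoul → Delhi

Visit Vilnius
Vilnius → Riga
Riga → Manila
Manila → Kyoto
Kyoto → Accra
Accra → Oslo
Oslo → Dakar
Dakar → Milan
Milan → Sofia
Sofia → Rabat
Sofia → Bern
Bern → Bogota
Bogota → Seoul
Sofia → Delhi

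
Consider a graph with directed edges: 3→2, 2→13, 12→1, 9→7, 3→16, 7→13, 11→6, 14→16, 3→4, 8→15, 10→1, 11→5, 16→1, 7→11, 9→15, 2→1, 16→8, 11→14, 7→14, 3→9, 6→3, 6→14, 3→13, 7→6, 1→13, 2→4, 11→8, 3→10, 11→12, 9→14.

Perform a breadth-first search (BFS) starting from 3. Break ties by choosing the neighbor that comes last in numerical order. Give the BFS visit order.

3 16 13 10 9 4 2 8 1 15 14 7 11 6 12 5

Visit 3; enqueue 16, 13, 10, 9, 4, 2 → queue [16, 13, 10, 9, 4, 2]
Visit 16; enqueue 8, 1 → queue [13, 10, 9, 4, 2, 8, 1]
Visit 13 → queue [10, 9, 4, 2, 8, 1]
Visit 10 → queue [9, 4, 2, 8, 1]
Visit 9; enqueue 15, 14, 7 → queue [4, 2, 8, 1, 15, 14, 7]
Visit 4 → queue [2, 8, 1, 15, 14, 7]
Visit 2 → queue [8, 1, 15, 14, 7]
Visit 8 → queue [1, 15, 14, 7]
Visit 1 → queue [15, 14, 7]
Visit 15 → queue [14, 7]
Visit 14 → queue [7]
Visit 7; enqueue 11, 6 → queue [11, 6]
Visit 11; enqueue 12, 5 → queue [6, 12, 5]
Visit 6 → queue [12, 5]
Visit 12 → queue [5]
Visit 5 → queue []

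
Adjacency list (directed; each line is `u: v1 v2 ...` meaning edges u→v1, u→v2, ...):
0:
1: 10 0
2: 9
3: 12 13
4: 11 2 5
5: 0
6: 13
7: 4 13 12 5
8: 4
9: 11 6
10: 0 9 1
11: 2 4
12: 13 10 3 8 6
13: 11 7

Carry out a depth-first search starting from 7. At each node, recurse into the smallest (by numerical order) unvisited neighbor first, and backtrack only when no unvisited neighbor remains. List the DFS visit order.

Visit 7
7 → 4
4 → 2
2 → 9
9 → 6
6 → 13
13 → 11
4 → 5
5 → 0
7 → 12
12 → 3
12 → 8
12 → 10
10 → 1

7, 4, 2, 9, 6, 13, 11, 5, 0, 12, 3, 8, 10, 1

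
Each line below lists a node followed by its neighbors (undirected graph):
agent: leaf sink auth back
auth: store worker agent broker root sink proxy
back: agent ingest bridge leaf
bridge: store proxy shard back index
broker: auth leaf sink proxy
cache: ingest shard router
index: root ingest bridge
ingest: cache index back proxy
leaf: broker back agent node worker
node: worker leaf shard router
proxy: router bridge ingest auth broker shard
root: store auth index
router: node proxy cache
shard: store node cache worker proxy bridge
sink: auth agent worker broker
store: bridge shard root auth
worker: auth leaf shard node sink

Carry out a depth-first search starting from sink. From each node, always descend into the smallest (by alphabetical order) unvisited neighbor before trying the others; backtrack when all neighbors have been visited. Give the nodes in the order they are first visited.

sink, agent, auth, broker, leaf, back, bridge, index, ingest, cache, router, node, shard, proxy, store, root, worker

Visit sink
sink → agent
agent → auth
auth → broker
broker → leaf
leaf → back
back → bridge
bridge → index
index → ingest
ingest → cache
cache → router
router → node
node → shard
shard → proxy
shard → store
store → root
shard → worker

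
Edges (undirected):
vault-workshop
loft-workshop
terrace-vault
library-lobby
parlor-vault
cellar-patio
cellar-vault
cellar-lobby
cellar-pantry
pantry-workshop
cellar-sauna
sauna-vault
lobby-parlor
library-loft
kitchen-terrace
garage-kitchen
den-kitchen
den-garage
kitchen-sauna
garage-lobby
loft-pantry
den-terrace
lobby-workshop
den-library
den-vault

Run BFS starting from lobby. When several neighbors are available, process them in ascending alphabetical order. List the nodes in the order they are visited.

Visit lobby; enqueue cellar, garage, library, parlor, workshop → queue [cellar, garage, library, parlor, workshop]
Visit cellar; enqueue pantry, patio, sauna, vault → queue [garage, library, parlor, workshop, pantry, patio, sauna, vault]
Visit garage; enqueue den, kitchen → queue [library, parlor, workshop, pantry, patio, sauna, vault, den, kitchen]
Visit library; enqueue loft → queue [parlor, workshop, pantry, patio, sauna, vault, den, kitchen, loft]
Visit parlor → queue [workshop, pantry, patio, sauna, vault, den, kitchen, loft]
Visit workshop → queue [pantry, patio, sauna, vault, den, kitchen, loft]
Visit pantry → queue [patio, sauna, vault, den, kitchen, loft]
Visit patio → queue [sauna, vault, den, kitchen, loft]
Visit sauna → queue [vault, den, kitchen, loft]
Visit vault; enqueue terrace → queue [den, kitchen, loft, terrace]
Visit den → queue [kitchen, loft, terrace]
Visit kitchen → queue [loft, terrace]
Visit loft → queue [terrace]
Visit terrace → queue []

lobby, cellar, garage, library, parlor, workshop, pantry, patio, sauna, vault, den, kitchen, loft, terrace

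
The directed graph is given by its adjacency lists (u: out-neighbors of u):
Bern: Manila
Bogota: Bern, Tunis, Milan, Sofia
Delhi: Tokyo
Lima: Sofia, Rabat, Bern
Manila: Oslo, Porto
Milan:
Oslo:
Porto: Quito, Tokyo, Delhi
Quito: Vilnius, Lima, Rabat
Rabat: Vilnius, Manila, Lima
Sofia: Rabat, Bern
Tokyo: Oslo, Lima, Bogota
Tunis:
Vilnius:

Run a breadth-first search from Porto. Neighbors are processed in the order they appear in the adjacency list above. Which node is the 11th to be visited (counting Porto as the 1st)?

Bern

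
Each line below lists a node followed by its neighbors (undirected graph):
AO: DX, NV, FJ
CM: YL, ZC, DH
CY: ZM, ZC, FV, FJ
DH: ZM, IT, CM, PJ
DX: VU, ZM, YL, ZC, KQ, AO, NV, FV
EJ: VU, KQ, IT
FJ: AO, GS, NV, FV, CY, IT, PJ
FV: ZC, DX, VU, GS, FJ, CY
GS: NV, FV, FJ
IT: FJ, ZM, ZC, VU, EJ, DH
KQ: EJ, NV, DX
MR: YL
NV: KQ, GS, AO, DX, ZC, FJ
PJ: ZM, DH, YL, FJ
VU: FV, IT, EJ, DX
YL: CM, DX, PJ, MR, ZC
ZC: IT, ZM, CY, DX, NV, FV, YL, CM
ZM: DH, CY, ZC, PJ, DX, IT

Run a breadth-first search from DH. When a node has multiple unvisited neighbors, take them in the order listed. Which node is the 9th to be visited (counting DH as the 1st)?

FJ

Visit DH; enqueue ZM, IT, CM, PJ → queue [ZM, IT, CM, PJ]
Visit ZM; enqueue CY, ZC, DX → queue [IT, CM, PJ, CY, ZC, DX]
Visit IT; enqueue FJ, VU, EJ → queue [CM, PJ, CY, ZC, DX, FJ, VU, EJ]
Visit CM; enqueue YL → queue [PJ, CY, ZC, DX, FJ, VU, EJ, YL]
Visit PJ → queue [CY, ZC, DX, FJ, VU, EJ, YL]
Visit CY; enqueue FV → queue [ZC, DX, FJ, VU, EJ, YL, FV]
Visit ZC; enqueue NV → queue [DX, FJ, VU, EJ, YL, FV, NV]
Visit DX; enqueue KQ, AO → queue [FJ, VU, EJ, YL, FV, NV, KQ, AO]
Visit FJ; enqueue GS → queue [VU, EJ, YL, FV, NV, KQ, AO, GS]
Visit VU → queue [EJ, YL, FV, NV, KQ, AO, GS]
Visit EJ → queue [YL, FV, NV, KQ, AO, GS]
Visit YL; enqueue MR → queue [FV, NV, KQ, AO, GS, MR]
Visit FV → queue [NV, KQ, AO, GS, MR]
Visit NV → queue [KQ, AO, GS, MR]
Visit KQ → queue [AO, GS, MR]
Visit AO → queue [GS, MR]
Visit GS → queue [MR]
Visit MR → queue []

Visit order: DH, ZM, IT, CM, PJ, CY, ZC, DX, FJ, VU, EJ, YL, FV, NV, KQ, AO, GS, MR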